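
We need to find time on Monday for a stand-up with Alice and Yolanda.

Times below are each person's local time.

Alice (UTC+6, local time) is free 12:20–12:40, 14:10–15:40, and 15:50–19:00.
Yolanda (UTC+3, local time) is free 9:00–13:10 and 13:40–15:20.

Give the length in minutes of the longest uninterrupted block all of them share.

100 minutes

Alice → UTC: 06:20–06:40, 08:10–09:40, 09:50–13:00.
Yolanda → UTC: 06:00–10:10, 10:40–12:20.
Alice ∩ Yolanda: 06:20–06:40, 08:10–09:40, 09:50–10:10, 10:40–12:20.
Common window lengths: 20, 90, 20, 100 min; longest is 100.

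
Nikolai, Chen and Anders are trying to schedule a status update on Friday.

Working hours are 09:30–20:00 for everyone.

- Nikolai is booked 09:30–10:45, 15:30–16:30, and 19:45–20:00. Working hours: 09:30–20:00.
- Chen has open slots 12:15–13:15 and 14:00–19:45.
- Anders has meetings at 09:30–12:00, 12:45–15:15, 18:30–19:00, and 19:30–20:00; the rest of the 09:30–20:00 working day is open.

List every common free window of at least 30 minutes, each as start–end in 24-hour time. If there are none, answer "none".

12:15–12:45, 16:30–18:30, 19:00–19:30

Nikolai free within 09:30–20:00: 10:45–15:30, 16:30–19:45.
Anders free within 09:30–20:00: 12:00–12:45, 15:15–18:30, 19:00–19:30.
Nikolai ∩ Chen: 12:15–13:15, 14:00–15:30, 16:30–19:45.
Nikolai ∩ Chen ∩ Anders: 12:15–12:45, 15:15–15:30, 16:30–18:30, 19:00–19:30.
Windows ≥ 30 min: 12:15–12:45, 16:30–18:30, 19:00–19:30.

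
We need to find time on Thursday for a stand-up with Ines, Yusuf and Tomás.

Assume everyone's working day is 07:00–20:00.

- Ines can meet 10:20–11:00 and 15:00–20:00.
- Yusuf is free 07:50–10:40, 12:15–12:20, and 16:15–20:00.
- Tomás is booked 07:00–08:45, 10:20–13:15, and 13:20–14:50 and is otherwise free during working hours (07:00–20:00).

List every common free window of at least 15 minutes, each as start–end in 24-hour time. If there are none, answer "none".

16:15–20:00

Tomás free within 07:00–20:00: 08:45–10:20, 13:15–13:20, 14:50–20:00.
Ines ∩ Yusuf: 10:20–10:40, 16:15–20:00.
Ines ∩ Yusuf ∩ Tomás: 16:15–20:00.
Windows ≥ 15 min: 16:15–20:00.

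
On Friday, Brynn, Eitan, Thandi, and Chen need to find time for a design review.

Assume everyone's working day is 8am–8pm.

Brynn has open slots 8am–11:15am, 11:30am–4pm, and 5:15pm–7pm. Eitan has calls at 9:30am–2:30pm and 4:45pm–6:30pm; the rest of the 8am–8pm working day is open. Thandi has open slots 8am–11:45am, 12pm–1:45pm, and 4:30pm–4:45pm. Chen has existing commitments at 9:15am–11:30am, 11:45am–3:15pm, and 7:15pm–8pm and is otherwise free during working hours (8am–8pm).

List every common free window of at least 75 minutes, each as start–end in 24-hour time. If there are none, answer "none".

08:00–09:15

Eitan free within 08:00–20:00: 08:00–09:30, 14:30–16:45, 18:30–20:00.
Chen free within 08:00–20:00: 08:00–09:15, 11:30–11:45, 15:15–19:15.
Brynn ∩ Eitan: 08:00–09:30, 14:30–16:00, 18:30–19:00.
Brynn ∩ Eitan ∩ Thandi: 08:00–09:30.
Brynn ∩ Eitan ∩ Thandi ∩ Chen: 08:00–09:15.
Windows ≥ 75 min: 08:00–09:15.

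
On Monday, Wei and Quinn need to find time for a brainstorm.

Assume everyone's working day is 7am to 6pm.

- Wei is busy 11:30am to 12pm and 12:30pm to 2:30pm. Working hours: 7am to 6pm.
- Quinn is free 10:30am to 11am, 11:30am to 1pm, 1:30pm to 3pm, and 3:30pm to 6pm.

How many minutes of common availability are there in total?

240 minutes

Wei free within 07:00–18:00: 07:00–11:30, 12:00–12:30, 14:30–18:00.
Wei ∩ Quinn: 10:30–11:00, 12:00–12:30, 14:30–15:00, 15:30–18:00.
Total common minutes: 30 + 30 + 30 + 150 = 240.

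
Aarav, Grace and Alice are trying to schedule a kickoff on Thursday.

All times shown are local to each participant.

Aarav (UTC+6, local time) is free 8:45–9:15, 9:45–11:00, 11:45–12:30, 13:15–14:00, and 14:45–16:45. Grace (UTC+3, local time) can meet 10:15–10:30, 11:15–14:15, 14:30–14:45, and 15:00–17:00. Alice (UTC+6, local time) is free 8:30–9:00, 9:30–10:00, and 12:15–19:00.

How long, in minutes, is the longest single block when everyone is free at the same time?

Aarav → UTC: 02:45–03:15, 03:45–05:00, 05:45–06:30, 07:15–08:00, 08:45–10:45.
Grace → UTC: 07:15–07:30, 08:15–11:15, 11:30–11:45, 12:00–14:00.
Alice → UTC: 02:30–03:00, 03:30–04:00, 06:15–13:00.
Aarav ∩ Grace: 07:15–07:30, 08:45–10:45.
Aarav ∩ Grace ∩ Alice: 07:15–07:30, 08:45–10:45.
Common window lengths: 15, 120 min; longest is 120.

120 minutes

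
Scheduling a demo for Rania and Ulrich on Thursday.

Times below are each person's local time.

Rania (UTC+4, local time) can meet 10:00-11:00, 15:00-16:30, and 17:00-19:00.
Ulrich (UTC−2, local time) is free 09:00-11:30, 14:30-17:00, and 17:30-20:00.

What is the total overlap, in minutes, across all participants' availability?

Rania → UTC: 06:00–07:00, 11:00–12:30, 13:00–15:00.
Ulrich → UTC: 11:00–13:30, 16:30–19:00, 19:30–22:00.
Rania ∩ Ulrich: 11:00–12:30, 13:00–13:30.
Total common minutes: 90 + 30 = 120.

120 minutes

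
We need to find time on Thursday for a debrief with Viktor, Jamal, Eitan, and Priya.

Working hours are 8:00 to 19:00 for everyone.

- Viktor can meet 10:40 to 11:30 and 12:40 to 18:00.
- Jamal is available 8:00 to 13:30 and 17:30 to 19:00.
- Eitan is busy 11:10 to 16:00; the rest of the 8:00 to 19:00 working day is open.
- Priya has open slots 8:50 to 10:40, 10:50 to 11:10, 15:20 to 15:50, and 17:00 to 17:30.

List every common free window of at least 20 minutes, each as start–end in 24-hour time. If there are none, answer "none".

10:50–11:10

Eitan free within 08:00–19:00: 08:00–11:10, 16:00–19:00.
Viktor ∩ Jamal: 10:40–11:30, 12:40–13:30, 17:30–18:00.
Viktor ∩ Jamal ∩ Eitan: 10:40–11:10, 17:30–18:00.
Viktor ∩ Jamal ∩ Eitan ∩ Priya: 10:50–11:10.
Windows ≥ 20 min: 10:50–11:10.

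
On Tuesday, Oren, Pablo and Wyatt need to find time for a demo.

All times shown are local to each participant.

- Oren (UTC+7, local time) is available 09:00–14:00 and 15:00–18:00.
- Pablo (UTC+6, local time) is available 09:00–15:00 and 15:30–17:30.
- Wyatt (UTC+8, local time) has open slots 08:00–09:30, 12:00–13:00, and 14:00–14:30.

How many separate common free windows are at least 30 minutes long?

Oren → UTC: 02:00–07:00, 08:00–11:00.
Pablo → UTC: 03:00–09:00, 09:30–11:30.
Wyatt → UTC: 00:00–01:30, 04:00–05:00, 06:00–06:30.
Oren ∩ Pablo: 03:00–07:00, 08:00–09:00, 09:30–11:00.
Oren ∩ Pablo ∩ Wyatt: 04:00–05:00, 06:00–06:30.
Windows ≥ 30 min: 04:00–05:00, 06:00–06:30.
That's 2 windows.

2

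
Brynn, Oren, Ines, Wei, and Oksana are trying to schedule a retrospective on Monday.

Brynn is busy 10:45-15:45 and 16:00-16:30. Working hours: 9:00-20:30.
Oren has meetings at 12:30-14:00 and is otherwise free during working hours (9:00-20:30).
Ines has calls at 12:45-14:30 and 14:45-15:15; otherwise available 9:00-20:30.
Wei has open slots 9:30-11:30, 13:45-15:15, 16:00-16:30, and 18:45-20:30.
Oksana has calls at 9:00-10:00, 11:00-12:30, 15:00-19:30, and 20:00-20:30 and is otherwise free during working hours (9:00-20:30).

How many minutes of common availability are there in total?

75 minutes

Brynn free within 09:00–20:30: 09:00–10:45, 15:45–16:00, 16:30–20:30.
Oren free within 09:00–20:30: 09:00–12:30, 14:00–20:30.
Ines free within 09:00–20:30: 09:00–12:45, 14:30–14:45, 15:15–20:30.
Oksana free within 09:00–20:30: 10:00–11:00, 12:30–15:00, 19:30–20:00.
Brynn ∩ Oren: 09:00–10:45, 15:45–16:00, 16:30–20:30.
Brynn ∩ Oren ∩ Ines: 09:00–10:45, 15:45–16:00, 16:30–20:30.
Brynn ∩ Oren ∩ Ines ∩ Wei: 09:30–10:45, 18:45–20:30.
Brynn ∩ Oren ∩ Ines ∩ Wei ∩ Oksana: 10:00–10:45, 19:30–20:00.
Total common minutes: 45 + 30 = 75.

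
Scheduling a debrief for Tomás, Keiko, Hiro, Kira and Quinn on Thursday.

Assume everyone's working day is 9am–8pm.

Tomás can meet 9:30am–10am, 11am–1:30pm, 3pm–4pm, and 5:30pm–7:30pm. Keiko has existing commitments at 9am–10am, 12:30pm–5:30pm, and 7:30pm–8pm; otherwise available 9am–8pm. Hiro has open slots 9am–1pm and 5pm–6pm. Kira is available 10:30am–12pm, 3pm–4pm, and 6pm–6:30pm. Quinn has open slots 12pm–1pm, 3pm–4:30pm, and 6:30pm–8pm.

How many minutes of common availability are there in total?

0 minutes

Keiko free within 09:00–20:00: 10:00–12:30, 17:30–19:30.
Tomás ∩ Keiko: 11:00–12:30, 17:30–19:30.
Tomás ∩ Keiko ∩ Hiro: 11:00–12:30, 17:30–18:00.
Tomás ∩ Keiko ∩ Hiro ∩ Kira: 11:00–12:00.
Tomás ∩ Keiko ∩ Hiro ∩ Kira ∩ Quinn: (none).
Total common minutes: 0.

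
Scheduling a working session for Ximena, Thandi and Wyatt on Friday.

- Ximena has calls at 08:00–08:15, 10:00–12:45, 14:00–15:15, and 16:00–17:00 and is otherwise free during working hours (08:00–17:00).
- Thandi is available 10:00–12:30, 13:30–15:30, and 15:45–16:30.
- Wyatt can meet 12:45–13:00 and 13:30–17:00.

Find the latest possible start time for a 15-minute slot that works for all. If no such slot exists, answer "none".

Ximena free within 08:00–17:00: 08:15–10:00, 12:45–14:00, 15:15–16:00.
Ximena ∩ Thandi: 13:30–14:00, 15:15–15:30, 15:45–16:00.
Ximena ∩ Thandi ∩ Wyatt: 13:30–14:00, 15:15–15:30, 15:45–16:00.
Windows ≥ 15 min: 13:30–14:00, 15:15–15:30, 15:45–16:00.
Latest start in the last window 15:45–16:00 is 16:00 − 15 min = 15:45.

15:45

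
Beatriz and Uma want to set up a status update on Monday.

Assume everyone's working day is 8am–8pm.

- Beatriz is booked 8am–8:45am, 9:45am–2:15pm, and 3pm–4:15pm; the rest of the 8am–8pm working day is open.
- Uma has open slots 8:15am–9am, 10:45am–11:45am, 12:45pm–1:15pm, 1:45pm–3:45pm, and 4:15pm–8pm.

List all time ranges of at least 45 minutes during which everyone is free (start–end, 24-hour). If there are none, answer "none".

14:15–15:00, 16:15–20:00

Beatriz free within 08:00–20:00: 08:45–09:45, 14:15–15:00, 16:15–20:00.
Beatriz ∩ Uma: 08:45–09:00, 14:15–15:00, 16:15–20:00.
Windows ≥ 45 min: 14:15–15:00, 16:15–20:00.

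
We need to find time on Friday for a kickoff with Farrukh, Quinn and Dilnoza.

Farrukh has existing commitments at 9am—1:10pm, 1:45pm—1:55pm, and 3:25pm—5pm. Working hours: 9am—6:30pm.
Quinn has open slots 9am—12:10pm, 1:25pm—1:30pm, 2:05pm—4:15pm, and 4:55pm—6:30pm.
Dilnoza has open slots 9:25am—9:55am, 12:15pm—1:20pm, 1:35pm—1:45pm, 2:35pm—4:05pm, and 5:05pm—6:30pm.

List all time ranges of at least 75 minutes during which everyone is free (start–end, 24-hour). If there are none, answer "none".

17:05–18:30

Farrukh free within 09:00–18:30: 13:10–13:45, 13:55–15:25, 17:00–18:30.
Farrukh ∩ Quinn: 13:25–13:30, 14:05–15:25, 17:00–18:30.
Farrukh ∩ Quinn ∩ Dilnoza: 14:35–15:25, 17:05–18:30.
Windows ≥ 75 min: 17:05–18:30.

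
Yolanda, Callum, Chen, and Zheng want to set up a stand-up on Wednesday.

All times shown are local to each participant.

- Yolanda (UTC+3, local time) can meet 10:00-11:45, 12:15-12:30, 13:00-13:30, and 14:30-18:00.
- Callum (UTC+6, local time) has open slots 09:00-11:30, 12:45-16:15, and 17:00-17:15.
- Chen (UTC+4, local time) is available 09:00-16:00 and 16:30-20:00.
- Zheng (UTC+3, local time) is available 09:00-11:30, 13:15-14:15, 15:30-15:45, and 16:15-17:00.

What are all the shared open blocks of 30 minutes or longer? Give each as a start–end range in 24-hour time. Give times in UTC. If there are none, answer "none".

Yolanda → UTC: 07:00–08:45, 09:15–09:30, 10:00–10:30, 11:30–15:00.
Callum → UTC: 03:00–05:30, 06:45–10:15, 11:00–11:15.
Chen → UTC: 05:00–12:00, 12:30–16:00.
Zheng → UTC: 06:00–08:30, 10:15–11:15, 12:30–12:45, 13:15–14:00.
Yolanda ∩ Callum: 07:00–08:45, 09:15–09:30, 10:00–10:15.
Yolanda ∩ Callum ∩ Chen: 07:00–08:45, 09:15–09:30, 10:00–10:15.
Yolanda ∩ Callum ∩ Chen ∩ Zheng: 07:00–08:30.
Windows ≥ 30 min: 07:00–08:30.

07:00–08:30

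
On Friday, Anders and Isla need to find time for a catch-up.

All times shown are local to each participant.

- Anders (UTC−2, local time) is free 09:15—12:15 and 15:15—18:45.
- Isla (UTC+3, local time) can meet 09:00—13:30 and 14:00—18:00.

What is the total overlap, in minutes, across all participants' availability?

Anders → UTC: 11:15–14:15, 17:15–20:45.
Isla → UTC: 06:00–10:30, 11:00–15:00.
Anders ∩ Isla: 11:15–14:15.
Total common minutes: 180.

180 minutes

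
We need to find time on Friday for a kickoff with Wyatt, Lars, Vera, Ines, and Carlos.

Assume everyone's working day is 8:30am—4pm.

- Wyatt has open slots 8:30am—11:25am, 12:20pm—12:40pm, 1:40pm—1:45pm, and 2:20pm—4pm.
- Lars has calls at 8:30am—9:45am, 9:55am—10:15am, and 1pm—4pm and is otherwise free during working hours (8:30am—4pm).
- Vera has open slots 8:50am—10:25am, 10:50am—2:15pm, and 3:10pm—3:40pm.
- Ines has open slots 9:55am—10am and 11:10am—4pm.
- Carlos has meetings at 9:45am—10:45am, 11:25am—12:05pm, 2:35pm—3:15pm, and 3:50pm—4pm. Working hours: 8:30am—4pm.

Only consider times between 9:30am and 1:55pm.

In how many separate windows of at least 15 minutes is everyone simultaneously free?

2

Lars free within 08:30–16:00: 09:45–09:55, 10:15–13:00.
Carlos free within 08:30–16:00: 08:30–09:45, 10:45–11:25, 12:05–14:35, 15:15–15:50.
Wyatt ∩ Lars: 09:45–09:55, 10:15–11:25, 12:20–12:40.
Wyatt ∩ Lars ∩ Vera: 09:45–09:55, 10:15–10:25, 10:50–11:25, 12:20–12:40.
Wyatt ∩ Lars ∩ Vera ∩ Ines: 11:10–11:25, 12:20–12:40.
Wyatt ∩ Lars ∩ Vera ∩ Ines ∩ Carlos: 11:10–11:25, 12:20–12:40.
Restricted to 09:30–13:55: 11:10–11:25, 12:20–12:40.
Windows ≥ 15 min: 11:10–11:25, 12:20–12:40.
That's 2 windows.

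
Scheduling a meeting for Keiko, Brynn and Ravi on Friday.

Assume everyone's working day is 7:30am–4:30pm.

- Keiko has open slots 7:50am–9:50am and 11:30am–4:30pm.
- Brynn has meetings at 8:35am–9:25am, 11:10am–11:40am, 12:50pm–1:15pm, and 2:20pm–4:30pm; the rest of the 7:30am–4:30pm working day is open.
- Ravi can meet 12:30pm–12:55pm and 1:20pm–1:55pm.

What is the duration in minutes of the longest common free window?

Brynn free within 07:30–16:30: 07:30–08:35, 09:25–11:10, 11:40–12:50, 13:15–14:20.
Keiko ∩ Brynn: 07:50–08:35, 09:25–09:50, 11:40–12:50, 13:15–14:20.
Keiko ∩ Brynn ∩ Ravi: 12:30–12:50, 13:20–13:55.
Common window lengths: 20, 35 min; longest is 35.

35 minutes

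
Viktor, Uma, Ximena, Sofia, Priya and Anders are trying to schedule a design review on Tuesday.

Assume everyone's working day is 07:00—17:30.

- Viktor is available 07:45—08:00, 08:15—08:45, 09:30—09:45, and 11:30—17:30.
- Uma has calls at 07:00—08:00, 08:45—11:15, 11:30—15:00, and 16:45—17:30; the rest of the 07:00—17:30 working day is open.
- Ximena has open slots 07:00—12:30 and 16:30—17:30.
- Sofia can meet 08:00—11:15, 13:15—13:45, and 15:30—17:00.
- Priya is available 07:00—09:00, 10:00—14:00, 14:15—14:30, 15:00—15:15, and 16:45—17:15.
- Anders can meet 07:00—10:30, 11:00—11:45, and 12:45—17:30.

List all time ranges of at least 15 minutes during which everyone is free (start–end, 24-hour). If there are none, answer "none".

Uma free within 07:00–17:30: 08:00–08:45, 11:15–11:30, 15:00–16:45.
Viktor ∩ Uma: 08:15–08:45, 15:00–16:45.
Viktor ∩ Uma ∩ Ximena: 08:15–08:45, 16:30–16:45.
Viktor ∩ Uma ∩ Ximena ∩ Sofia: 08:15–08:45, 16:30–16:45.
Viktor ∩ Uma ∩ Ximena ∩ Sofia ∩ Priya: 08:15–08:45.
Viktor ∩ Uma ∩ Ximena ∩ Sofia ∩ Priya ∩ Anders: 08:15–08:45.
Windows ≥ 15 min: 08:15–08:45.

08:15–08:45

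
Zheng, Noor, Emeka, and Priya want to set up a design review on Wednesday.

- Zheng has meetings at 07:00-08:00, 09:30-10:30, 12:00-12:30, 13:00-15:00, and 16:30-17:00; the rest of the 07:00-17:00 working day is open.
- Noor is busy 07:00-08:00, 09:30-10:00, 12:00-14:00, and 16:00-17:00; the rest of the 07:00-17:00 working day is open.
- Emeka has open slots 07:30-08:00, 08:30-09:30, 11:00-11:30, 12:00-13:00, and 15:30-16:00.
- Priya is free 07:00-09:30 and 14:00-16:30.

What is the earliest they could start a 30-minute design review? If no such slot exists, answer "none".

08:30

Zheng free within 07:00–17:00: 08:00–09:30, 10:30–12:00, 12:30–13:00, 15:00–16:30.
Noor free within 07:00–17:00: 08:00–09:30, 10:00–12:00, 14:00–16:00.
Zheng ∩ Noor: 08:00–09:30, 10:30–12:00, 15:00–16:00.
Zheng ∩ Noor ∩ Emeka: 08:30–09:30, 11:00–11:30, 15:30–16:00.
Zheng ∩ Noor ∩ Emeka ∩ Priya: 08:30–09:30, 15:30–16:00.
Windows ≥ 30 min: 08:30–09:30, 15:30–16:00.
Earliest such window starts at 08:30.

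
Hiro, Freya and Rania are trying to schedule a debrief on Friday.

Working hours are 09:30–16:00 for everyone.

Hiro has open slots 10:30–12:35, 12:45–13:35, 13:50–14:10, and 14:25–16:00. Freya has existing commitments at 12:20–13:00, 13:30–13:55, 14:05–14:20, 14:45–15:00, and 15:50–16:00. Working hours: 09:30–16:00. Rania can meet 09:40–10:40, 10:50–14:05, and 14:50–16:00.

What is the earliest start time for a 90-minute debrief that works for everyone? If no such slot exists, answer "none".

10:50

Freya free within 09:30–16:00: 09:30–12:20, 13:00–13:30, 13:55–14:05, 14:20–14:45, 15:00–15:50.
Hiro ∩ Freya: 10:30–12:20, 13:00–13:30, 13:55–14:05, 14:25–14:45, 15:00–15:50.
Hiro ∩ Freya ∩ Rania: 10:30–10:40, 10:50–12:20, 13:00–13:30, 13:55–14:05, 15:00–15:50.
Windows ≥ 90 min: 10:50–12:20.
Earliest such window starts at 10:50.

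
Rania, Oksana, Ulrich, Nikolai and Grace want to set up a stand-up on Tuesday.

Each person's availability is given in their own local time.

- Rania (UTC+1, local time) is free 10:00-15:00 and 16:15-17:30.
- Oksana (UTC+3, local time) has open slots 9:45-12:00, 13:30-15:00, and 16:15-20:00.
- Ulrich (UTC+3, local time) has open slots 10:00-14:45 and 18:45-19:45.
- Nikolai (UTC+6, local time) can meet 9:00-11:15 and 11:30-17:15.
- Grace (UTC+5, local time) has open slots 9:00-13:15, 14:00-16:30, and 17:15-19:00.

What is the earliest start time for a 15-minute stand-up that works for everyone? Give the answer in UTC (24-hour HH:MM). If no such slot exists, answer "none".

Rania → UTC: 09:00–14:00, 15:15–16:30.
Oksana → UTC: 06:45–09:00, 10:30–12:00, 13:15–17:00.
Ulrich → UTC: 07:00–11:45, 15:45–16:45.
Nikolai → UTC: 03:00–05:15, 05:30–11:15.
Grace → UTC: 04:00–08:15, 09:00–11:30, 12:15–14:00.
Rania ∩ Oksana: 10:30–12:00, 13:15–14:00, 15:15–16:30.
Rania ∩ Oksana ∩ Ulrich: 10:30–11:45, 15:45–16:30.
Rania ∩ Oksana ∩ Ulrich ∩ Nikolai: 10:30–11:15.
Rania ∩ Oksana ∩ Ulrich ∩ Nikolai ∩ Grace: 10:30–11:15.
Windows ≥ 15 min: 10:30–11:15.
Earliest such window starts at 10:30.

10:30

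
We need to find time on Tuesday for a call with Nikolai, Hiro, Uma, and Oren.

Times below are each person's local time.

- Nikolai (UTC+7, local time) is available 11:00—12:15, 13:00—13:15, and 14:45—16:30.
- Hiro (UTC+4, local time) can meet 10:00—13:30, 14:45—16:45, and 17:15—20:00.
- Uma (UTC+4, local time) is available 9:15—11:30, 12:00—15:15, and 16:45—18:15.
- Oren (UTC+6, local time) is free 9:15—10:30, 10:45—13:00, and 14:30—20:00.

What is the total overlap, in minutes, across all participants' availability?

75 minutes

Nikolai → UTC: 04:00–05:15, 06:00–06:15, 07:45–09:30.
Hiro → UTC: 06:00–09:30, 10:45–12:45, 13:15–16:00.
Uma → UTC: 05:15–07:30, 08:00–11:15, 12:45–14:15.
Oren → UTC: 03:15–04:30, 04:45–07:00, 08:30–14:00.
Nikolai ∩ Hiro: 06:00–06:15, 07:45–09:30.
Nikolai ∩ Hiro ∩ Uma: 06:00–06:15, 08:00–09:30.
Nikolai ∩ Hiro ∩ Uma ∩ Oren: 06:00–06:15, 08:30–09:30.
Total common minutes: 15 + 60 = 75.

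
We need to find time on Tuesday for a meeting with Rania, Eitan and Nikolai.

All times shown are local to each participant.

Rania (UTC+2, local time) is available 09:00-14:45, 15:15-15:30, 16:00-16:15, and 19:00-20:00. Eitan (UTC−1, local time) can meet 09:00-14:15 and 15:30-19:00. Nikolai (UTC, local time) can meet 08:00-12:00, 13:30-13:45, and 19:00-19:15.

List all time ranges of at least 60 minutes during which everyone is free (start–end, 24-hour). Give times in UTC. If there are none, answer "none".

10:00–12:00

Rania → UTC: 07:00–12:45, 13:15–13:30, 14:00–14:15, 17:00–18:00.
Eitan → UTC: 10:00–15:15, 16:30–20:00.
Nikolai → UTC: 08:00–12:00, 13:30–13:45, 19:00–19:15.
Rania ∩ Eitan: 10:00–12:45, 13:15–13:30, 14:00–14:15, 17:00–18:00.
Rania ∩ Eitan ∩ Nikolai: 10:00–12:00.
Windows ≥ 60 min: 10:00–12:00.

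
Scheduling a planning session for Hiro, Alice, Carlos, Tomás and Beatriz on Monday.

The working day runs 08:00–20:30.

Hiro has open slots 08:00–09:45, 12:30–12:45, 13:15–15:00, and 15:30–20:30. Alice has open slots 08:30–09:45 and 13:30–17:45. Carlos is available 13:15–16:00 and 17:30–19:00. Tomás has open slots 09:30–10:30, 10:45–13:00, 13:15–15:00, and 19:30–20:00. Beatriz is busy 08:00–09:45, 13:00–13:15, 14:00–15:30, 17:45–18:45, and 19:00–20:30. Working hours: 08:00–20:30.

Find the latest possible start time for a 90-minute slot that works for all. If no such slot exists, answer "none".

Beatriz free within 08:00–20:30: 09:45–13:00, 13:15–14:00, 15:30–17:45, 18:45–19:00.
Hiro ∩ Alice: 08:30–09:45, 13:30–15:00, 15:30–17:45.
Hiro ∩ Alice ∩ Carlos: 13:30–15:00, 15:30–16:00, 17:30–17:45.
Hiro ∩ Alice ∩ Carlos ∩ Tomás: 13:30–15:00.
Hiro ∩ Alice ∩ Carlos ∩ Tomás ∩ Beatriz: 13:30–14:00.
Windows ≥ 90 min: (none).

none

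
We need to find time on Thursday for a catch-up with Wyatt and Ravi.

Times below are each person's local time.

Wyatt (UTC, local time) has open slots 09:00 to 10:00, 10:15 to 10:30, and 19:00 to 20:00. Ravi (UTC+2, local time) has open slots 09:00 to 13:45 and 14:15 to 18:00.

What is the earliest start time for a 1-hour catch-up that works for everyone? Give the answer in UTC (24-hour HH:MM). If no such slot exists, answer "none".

Wyatt → UTC: 09:00–10:00, 10:15–10:30, 19:00–20:00.
Ravi → UTC: 07:00–11:45, 12:15–16:00.
Wyatt ∩ Ravi: 09:00–10:00, 10:15–10:30.
Windows ≥ 60 min: 09:00–10:00.
Earliest such window starts at 09:00.

09:00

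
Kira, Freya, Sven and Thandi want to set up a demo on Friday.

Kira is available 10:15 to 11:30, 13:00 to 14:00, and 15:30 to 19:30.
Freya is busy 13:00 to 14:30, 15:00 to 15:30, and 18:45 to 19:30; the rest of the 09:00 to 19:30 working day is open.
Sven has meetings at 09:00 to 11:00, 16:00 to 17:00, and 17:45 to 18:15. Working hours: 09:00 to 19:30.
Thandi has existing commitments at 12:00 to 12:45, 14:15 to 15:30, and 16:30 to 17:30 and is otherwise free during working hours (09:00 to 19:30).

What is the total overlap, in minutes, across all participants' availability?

105 minutes

Freya free within 09:00–19:30: 09:00–13:00, 14:30–15:00, 15:30–18:45.
Sven free within 09:00–19:30: 11:00–16:00, 17:00–17:45, 18:15–19:30.
Thandi free within 09:00–19:30: 09:00–12:00, 12:45–14:15, 15:30–16:30, 17:30–19:30.
Kira ∩ Freya: 10:15–11:30, 15:30–18:45.
Kira ∩ Freya ∩ Sven: 11:00–11:30, 15:30–16:00, 17:00–17:45, 18:15–18:45.
Kira ∩ Freya ∩ Sven ∩ Thandi: 11:00–11:30, 15:30–16:00, 17:30–17:45, 18:15–18:45.
Total common minutes: 30 + 30 + 15 + 30 = 105.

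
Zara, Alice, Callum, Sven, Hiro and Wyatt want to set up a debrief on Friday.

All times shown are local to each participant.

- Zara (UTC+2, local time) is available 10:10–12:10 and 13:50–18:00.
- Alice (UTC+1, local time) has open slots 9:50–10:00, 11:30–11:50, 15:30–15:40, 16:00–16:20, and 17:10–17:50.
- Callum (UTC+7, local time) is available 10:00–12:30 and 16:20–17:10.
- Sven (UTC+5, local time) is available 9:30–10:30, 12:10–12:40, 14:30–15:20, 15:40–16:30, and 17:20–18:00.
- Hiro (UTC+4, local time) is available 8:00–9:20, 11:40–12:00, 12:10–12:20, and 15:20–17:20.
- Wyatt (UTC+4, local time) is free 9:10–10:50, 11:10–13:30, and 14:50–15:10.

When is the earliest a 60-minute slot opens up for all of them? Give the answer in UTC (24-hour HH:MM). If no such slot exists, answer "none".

none

Zara → UTC: 08:10–10:10, 11:50–16:00.
Alice → UTC: 08:50–09:00, 10:30–10:50, 14:30–14:40, 15:00–15:20, 16:10–16:50.
Callum → UTC: 03:00–05:30, 09:20–10:10.
Sven → UTC: 04:30–05:30, 07:10–07:40, 09:30–10:20, 10:40–11:30, 12:20–13:00.
Hiro → UTC: 04:00–05:20, 07:40–08:00, 08:10–08:20, 11:20–13:20.
Wyatt → UTC: 05:10–06:50, 07:10–09:30, 10:50–11:10.
Zara ∩ Alice: 08:50–09:00, 14:30–14:40, 15:00–15:20.
Zara ∩ Alice ∩ Callum: (none).
Zara ∩ Alice ∩ Callum ∩ Sven: (none).
Zara ∩ Alice ∩ Callum ∩ Sven ∩ Hiro: (none).
Zara ∩ Alice ∩ Callum ∩ Sven ∩ Hiro ∩ Wyatt: (none).
Windows ≥ 60 min: (none).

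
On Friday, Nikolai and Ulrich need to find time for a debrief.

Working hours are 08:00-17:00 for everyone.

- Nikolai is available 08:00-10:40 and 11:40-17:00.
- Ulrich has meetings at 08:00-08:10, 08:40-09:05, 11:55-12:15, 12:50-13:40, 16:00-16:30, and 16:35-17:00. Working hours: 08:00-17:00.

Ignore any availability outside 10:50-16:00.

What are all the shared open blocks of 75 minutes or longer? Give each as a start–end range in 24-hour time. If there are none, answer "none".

Ulrich free within 08:00–17:00: 08:10–08:40, 09:05–11:55, 12:15–12:50, 13:40–16:00, 16:30–16:35.
Nikolai ∩ Ulrich: 08:10–08:40, 09:05–10:40, 11:40–11:55, 12:15–12:50, 13:40–16:00, 16:30–16:35.
Restricted to 10:50–16:00: 11:40–11:55, 12:15–12:50, 13:40–16:00.
Windows ≥ 75 min: 13:40–16:00.

13:40–16:00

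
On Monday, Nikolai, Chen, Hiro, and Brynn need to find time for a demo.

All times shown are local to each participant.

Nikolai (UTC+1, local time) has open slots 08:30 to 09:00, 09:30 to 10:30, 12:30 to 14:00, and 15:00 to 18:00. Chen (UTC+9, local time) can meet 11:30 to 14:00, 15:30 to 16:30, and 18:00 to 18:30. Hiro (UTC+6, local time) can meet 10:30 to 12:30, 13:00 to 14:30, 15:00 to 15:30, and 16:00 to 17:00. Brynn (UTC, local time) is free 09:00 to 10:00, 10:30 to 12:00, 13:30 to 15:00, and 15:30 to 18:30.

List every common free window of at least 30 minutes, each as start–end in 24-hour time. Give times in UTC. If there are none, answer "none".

09:00–09:30

Nikolai → UTC: 07:30–08:00, 08:30–09:30, 11:30–13:00, 14:00–17:00.
Chen → UTC: 02:30–05:00, 06:30–07:30, 09:00–09:30.
Hiro → UTC: 04:30–06:30, 07:00–08:30, 09:00–09:30, 10:00–11:00.
Brynn → UTC: 09:00–10:00, 10:30–12:00, 13:30–15:00, 15:30–18:30.
Nikolai ∩ Chen: 09:00–09:30.
Nikolai ∩ Chen ∩ Hiro: 09:00–09:30.
Nikolai ∩ Chen ∩ Hiro ∩ Brynn: 09:00–09:30.
Windows ≥ 30 min: 09:00–09:30.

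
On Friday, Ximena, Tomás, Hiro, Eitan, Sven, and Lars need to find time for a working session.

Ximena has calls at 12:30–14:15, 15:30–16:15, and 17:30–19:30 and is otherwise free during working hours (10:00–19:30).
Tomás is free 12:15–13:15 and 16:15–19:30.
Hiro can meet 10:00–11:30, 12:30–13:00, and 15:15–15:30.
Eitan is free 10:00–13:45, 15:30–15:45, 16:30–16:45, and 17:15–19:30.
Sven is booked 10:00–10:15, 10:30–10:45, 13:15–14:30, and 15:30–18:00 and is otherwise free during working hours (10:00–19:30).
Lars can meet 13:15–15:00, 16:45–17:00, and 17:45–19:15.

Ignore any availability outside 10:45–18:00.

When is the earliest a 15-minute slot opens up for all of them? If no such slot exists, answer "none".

Ximena free within 10:00–19:30: 10:00–12:30, 14:15–15:30, 16:15–17:30.
Sven free within 10:00–19:30: 10:15–10:30, 10:45–13:15, 14:30–15:30, 18:00–19:30.
Ximena ∩ Tomás: 12:15–12:30, 16:15–17:30.
Ximena ∩ Tomás ∩ Hiro: (none).
Ximena ∩ Tomás ∩ Hiro ∩ Eitan: (none).
Ximena ∩ Tomás ∩ Hiro ∩ Eitan ∩ Sven: (none).
Ximena ∩ Tomás ∩ Hiro ∩ Eitan ∩ Sven ∩ Lars: (none).
Restricted to 10:45–18:00: (none).
Windows ≥ 15 min: (none).

none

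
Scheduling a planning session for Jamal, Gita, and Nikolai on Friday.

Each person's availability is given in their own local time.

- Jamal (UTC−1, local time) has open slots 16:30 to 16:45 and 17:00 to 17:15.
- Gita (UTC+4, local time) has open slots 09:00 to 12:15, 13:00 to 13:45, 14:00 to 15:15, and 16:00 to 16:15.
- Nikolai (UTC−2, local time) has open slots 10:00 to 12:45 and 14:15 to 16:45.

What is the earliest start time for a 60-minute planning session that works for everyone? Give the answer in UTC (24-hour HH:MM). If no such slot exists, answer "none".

none

Jamal → UTC: 17:30–17:45, 18:00–18:15.
Gita → UTC: 05:00–08:15, 09:00–09:45, 10:00–11:15, 12:00–12:15.
Nikolai → UTC: 12:00–14:45, 16:15–18:45.
Jamal ∩ Gita: (none).
Jamal ∩ Gita ∩ Nikolai: (none).
Windows ≥ 60 min: (none).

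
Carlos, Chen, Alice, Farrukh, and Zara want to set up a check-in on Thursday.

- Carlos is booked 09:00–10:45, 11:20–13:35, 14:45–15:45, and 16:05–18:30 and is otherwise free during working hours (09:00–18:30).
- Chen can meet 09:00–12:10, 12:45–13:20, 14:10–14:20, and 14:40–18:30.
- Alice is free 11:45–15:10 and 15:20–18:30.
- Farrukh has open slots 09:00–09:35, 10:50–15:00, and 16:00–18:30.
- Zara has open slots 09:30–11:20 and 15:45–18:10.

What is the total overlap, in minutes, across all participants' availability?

5 minutes

Carlos free within 09:00–18:30: 10:45–11:20, 13:35–14:45, 15:45–16:05.
Carlos ∩ Chen: 10:45–11:20, 14:10–14:20, 14:40–14:45, 15:45–16:05.
Carlos ∩ Chen ∩ Alice: 14:10–14:20, 14:40–14:45, 15:45–16:05.
Carlos ∩ Chen ∩ Alice ∩ Farrukh: 14:10–14:20, 14:40–14:45, 16:00–16:05.
Carlos ∩ Chen ∩ Alice ∩ Farrukh ∩ Zara: 16:00–16:05.
Total common minutes: 5.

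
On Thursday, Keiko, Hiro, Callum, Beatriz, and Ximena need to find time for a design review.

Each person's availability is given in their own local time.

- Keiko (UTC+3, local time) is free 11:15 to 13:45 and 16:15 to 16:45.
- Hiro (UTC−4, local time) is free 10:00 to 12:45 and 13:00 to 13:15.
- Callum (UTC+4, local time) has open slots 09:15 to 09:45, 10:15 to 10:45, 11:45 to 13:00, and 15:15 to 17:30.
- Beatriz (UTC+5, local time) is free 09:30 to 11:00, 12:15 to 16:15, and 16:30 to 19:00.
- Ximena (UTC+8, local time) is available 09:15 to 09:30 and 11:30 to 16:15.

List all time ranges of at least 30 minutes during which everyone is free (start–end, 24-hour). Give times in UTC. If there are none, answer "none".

Keiko → UTC: 08:15–10:45, 13:15–13:45.
Hiro → UTC: 14:00–16:45, 17:00–17:15.
Callum → UTC: 05:15–05:45, 06:15–06:45, 07:45–09:00, 11:15–13:30.
Beatriz → UTC: 04:30–06:00, 07:15–11:15, 11:30–14:00.
Ximena → UTC: 01:15–01:30, 03:30–08:15.
Keiko ∩ Hiro: (none).
Keiko ∩ Hiro ∩ Callum: (none).
Keiko ∩ Hiro ∩ Callum ∩ Beatriz: (none).
Keiko ∩ Hiro ∩ Callum ∩ Beatriz ∩ Ximena: (none).
Windows ≥ 30 min: (none).

none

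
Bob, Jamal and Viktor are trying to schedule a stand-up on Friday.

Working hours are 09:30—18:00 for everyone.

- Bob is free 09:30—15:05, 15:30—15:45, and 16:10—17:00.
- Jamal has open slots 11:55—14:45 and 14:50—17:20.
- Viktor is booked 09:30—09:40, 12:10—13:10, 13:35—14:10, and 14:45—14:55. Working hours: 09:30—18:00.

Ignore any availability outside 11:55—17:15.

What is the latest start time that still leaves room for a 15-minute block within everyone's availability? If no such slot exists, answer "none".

Viktor free within 09:30–18:00: 09:40–12:10, 13:10–13:35, 14:10–14:45, 14:55–18:00.
Bob ∩ Jamal: 11:55–14:45, 14:50–15:05, 15:30–15:45, 16:10–17:00.
Bob ∩ Jamal ∩ Viktor: 11:55–12:10, 13:10–13:35, 14:10–14:45, 14:55–15:05, 15:30–15:45, 16:10–17:00.
Restricted to 11:55–17:15: 11:55–12:10, 13:10–13:35, 14:10–14:45, 14:55–15:05, 15:30–15:45, 16:10–17:00.
Windows ≥ 15 min: 11:55–12:10, 13:10–13:35, 14:10–14:45, 15:30–15:45, 16:10–17:00.
Latest start in the last window 16:10–17:00 is 17:00 − 15 min = 16:45.

16:45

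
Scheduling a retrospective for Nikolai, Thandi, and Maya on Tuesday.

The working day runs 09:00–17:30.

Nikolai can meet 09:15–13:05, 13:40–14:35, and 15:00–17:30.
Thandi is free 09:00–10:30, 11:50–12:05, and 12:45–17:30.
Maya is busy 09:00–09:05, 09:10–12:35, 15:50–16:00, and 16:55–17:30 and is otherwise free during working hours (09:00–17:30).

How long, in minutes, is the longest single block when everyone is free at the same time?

55 minutes

Maya free within 09:00–17:30: 09:05–09:10, 12:35–15:50, 16:00–16:55.
Nikolai ∩ Thandi: 09:15–10:30, 11:50–12:05, 12:45–13:05, 13:40–14:35, 15:00–17:30.
Nikolai ∩ Thandi ∩ Maya: 12:45–13:05, 13:40–14:35, 15:00–15:50, 16:00–16:55.
Common window lengths: 20, 55, 50, 55 min; longest is 55.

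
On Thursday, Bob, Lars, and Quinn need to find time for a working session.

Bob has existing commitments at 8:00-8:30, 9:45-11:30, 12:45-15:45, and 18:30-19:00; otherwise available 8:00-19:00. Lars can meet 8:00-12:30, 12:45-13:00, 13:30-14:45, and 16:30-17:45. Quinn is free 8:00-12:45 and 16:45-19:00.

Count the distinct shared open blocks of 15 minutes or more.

3

Bob free within 08:00–19:00: 08:30–09:45, 11:30–12:45, 15:45–18:30.
Bob ∩ Lars: 08:30–09:45, 11:30–12:30, 16:30–17:45.
Bob ∩ Lars ∩ Quinn: 08:30–09:45, 11:30–12:30, 16:45–17:45.
Windows ≥ 15 min: 08:30–09:45, 11:30–12:30, 16:45–17:45.
That's 3 windows.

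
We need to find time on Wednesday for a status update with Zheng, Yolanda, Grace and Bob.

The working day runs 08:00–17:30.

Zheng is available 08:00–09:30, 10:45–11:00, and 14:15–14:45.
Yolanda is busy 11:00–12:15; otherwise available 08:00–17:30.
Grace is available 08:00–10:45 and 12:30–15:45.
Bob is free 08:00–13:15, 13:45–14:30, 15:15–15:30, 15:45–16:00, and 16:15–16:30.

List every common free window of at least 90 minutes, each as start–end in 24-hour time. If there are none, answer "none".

Yolanda free within 08:00–17:30: 08:00–11:00, 12:15–17:30.
Zheng ∩ Yolanda: 08:00–09:30, 10:45–11:00, 14:15–14:45.
Zheng ∩ Yolanda ∩ Grace: 08:00–09:30, 14:15–14:45.
Zheng ∩ Yolanda ∩ Grace ∩ Bob: 08:00–09:30, 14:15–14:30.
Windows ≥ 90 min: 08:00–09:30.

08:00–09:30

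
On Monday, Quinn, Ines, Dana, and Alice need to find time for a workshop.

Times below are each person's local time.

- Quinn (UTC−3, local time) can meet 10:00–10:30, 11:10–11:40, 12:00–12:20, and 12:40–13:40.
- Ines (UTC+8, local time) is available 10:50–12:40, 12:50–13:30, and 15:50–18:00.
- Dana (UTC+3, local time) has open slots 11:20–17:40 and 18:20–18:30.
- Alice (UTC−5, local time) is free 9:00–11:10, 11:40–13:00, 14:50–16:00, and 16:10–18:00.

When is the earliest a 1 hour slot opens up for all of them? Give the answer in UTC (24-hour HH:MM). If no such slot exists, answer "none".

none

Quinn → UTC: 13:00–13:30, 14:10–14:40, 15:00–15:20, 15:40–16:40.
Ines → UTC: 02:50–04:40, 04:50–05:30, 07:50–10:00.
Dana → UTC: 08:20–14:40, 15:20–15:30.
Alice → UTC: 14:00–16:10, 16:40–18:00, 19:50–21:00, 21:10–23:00.
Quinn ∩ Ines: (none).
Quinn ∩ Ines ∩ Dana: (none).
Quinn ∩ Ines ∩ Dana ∩ Alice: (none).
Windows ≥ 60 min: (none).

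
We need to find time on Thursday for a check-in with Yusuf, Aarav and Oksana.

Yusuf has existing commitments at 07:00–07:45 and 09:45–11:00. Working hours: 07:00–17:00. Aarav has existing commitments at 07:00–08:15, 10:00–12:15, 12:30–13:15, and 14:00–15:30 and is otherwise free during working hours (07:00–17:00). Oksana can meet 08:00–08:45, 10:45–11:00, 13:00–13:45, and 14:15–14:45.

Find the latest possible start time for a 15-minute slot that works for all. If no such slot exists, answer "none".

13:30

Yusuf free within 07:00–17:00: 07:45–09:45, 11:00–17:00.
Aarav free within 07:00–17:00: 08:15–10:00, 12:15–12:30, 13:15–14:00, 15:30–17:00.
Yusuf ∩ Aarav: 08:15–09:45, 12:15–12:30, 13:15–14:00, 15:30–17:00.
Yusuf ∩ Aarav ∩ Oksana: 08:15–08:45, 13:15–13:45.
Windows ≥ 15 min: 08:15–08:45, 13:15–13:45.
Latest start in the last window 13:15–13:45 is 13:45 − 15 min = 13:30.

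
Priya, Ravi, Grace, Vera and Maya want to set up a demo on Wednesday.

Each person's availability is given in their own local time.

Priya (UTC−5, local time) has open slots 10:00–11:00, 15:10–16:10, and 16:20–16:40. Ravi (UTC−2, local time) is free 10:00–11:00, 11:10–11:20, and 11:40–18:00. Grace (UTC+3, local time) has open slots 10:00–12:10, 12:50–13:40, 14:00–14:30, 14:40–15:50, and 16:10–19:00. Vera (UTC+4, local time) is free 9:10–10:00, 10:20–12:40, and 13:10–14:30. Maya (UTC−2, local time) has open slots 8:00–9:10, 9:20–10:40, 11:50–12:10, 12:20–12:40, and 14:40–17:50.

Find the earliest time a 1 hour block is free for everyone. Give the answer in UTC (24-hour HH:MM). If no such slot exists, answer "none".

none

Priya → UTC: 15:00–16:00, 20:10–21:10, 21:20–21:40.
Ravi → UTC: 12:00–13:00, 13:10–13:20, 13:40–20:00.
Grace → UTC: 07:00–09:10, 09:50–10:40, 11:00–11:30, 11:40–12:50, 13:10–16:00.
Vera → UTC: 05:10–06:00, 06:20–08:40, 09:10–10:30.
Maya → UTC: 10:00–11:10, 11:20–12:40, 13:50–14:10, 14:20–14:40, 16:40–19:50.
Priya ∩ Ravi: 15:00–16:00.
Priya ∩ Ravi ∩ Grace: 15:00–16:00.
Priya ∩ Ravi ∩ Grace ∩ Vera: (none).
Priya ∩ Ravi ∩ Grace ∩ Vera ∩ Maya: (none).
Windows ≥ 60 min: (none).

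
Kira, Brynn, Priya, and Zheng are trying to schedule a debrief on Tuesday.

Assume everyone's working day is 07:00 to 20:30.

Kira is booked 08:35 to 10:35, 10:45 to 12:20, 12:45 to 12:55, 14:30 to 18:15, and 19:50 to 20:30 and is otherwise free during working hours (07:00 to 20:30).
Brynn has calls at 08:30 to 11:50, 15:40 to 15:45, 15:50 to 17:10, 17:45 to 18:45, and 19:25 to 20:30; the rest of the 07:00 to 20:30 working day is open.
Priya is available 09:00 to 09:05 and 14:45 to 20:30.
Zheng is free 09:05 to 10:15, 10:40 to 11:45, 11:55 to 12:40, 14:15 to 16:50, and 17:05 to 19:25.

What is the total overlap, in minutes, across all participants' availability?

Kira free within 07:00–20:30: 07:00–08:35, 10:35–10:45, 12:20–12:45, 12:55–14:30, 18:15–19:50.
Brynn free within 07:00–20:30: 07:00–08:30, 11:50–15:40, 15:45–15:50, 17:10–17:45, 18:45–19:25.
Kira ∩ Brynn: 07:00–08:30, 12:20–12:45, 12:55–14:30, 18:45–19:25.
Kira ∩ Brynn ∩ Priya: 18:45–19:25.
Kira ∩ Brynn ∩ Priya ∩ Zheng: 18:45–19:25.
Total common minutes: 40.

40 minutes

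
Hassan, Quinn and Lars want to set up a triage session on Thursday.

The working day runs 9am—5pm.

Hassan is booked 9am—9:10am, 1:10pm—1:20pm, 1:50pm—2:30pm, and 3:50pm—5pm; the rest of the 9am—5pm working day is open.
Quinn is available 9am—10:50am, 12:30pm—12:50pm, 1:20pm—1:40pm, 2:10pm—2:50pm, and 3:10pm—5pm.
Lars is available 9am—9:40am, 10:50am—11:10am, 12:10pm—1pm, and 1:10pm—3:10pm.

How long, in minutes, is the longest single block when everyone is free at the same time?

Hassan free within 09:00–17:00: 09:10–13:10, 13:20–13:50, 14:30–15:50.
Hassan ∩ Quinn: 09:10–10:50, 12:30–12:50, 13:20–13:40, 14:30–14:50, 15:10–15:50.
Hassan ∩ Quinn ∩ Lars: 09:10–09:40, 12:30–12:50, 13:20–13:40, 14:30–14:50.
Common window lengths: 30, 20, 20, 20 min; longest is 30.

30 minutes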